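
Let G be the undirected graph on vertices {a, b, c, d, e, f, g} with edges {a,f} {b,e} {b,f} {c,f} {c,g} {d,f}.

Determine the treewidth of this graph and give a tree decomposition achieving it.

Each bag holds 2 vertices, so the decomposition has width 1, which upper-bounds the treewidth. G has an edge, so its treewidth is at least 1. The upper and lower bounds meet at 1, so that is the treewidth.

Treewidth 1.
Bags: B1 = {c, g}  B2 = {c, f}  B3 = {b, f}  B4 = {b, e}  B5 = {a, f}  B6 = {d, f}
Tree: B1–B2, B2–B3, B3–B4, B2–B5, B3–B6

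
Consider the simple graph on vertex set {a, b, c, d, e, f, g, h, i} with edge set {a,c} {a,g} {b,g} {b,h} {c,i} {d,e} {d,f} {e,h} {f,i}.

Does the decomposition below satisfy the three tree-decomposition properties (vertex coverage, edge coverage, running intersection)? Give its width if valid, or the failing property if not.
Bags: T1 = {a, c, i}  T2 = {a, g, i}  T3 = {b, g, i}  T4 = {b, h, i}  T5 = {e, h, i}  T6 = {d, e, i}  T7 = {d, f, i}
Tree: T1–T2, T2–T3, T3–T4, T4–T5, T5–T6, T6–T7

Vertex coverage: the bags together contain {a, b, c, d, e, f, g, h, i}, the full vertex set. Edge coverage: each edge of G has both endpoints in at least one bag. Running intersection: for every vertex, the bags containing it form a connected subtree. All three properties hold, so this is a valid tree decomposition of width max|bag| − 1 = 2, and hence tw(G) ≤ 2.

Yes; width 2.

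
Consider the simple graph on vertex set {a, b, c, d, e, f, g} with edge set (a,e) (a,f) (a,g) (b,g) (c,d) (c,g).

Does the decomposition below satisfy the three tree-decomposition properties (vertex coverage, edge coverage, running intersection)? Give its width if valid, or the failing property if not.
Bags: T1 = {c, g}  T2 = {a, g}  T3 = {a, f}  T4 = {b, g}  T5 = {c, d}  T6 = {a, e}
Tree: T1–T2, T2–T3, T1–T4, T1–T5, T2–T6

Vertex coverage: the bags together contain {a, b, c, d, e, f, g}, the full vertex set. Edge coverage: each edge of G has both endpoints in at least one bag. Running intersection: for every vertex, the bags containing it form a connected subtree. All three properties hold, so this is a valid tree decomposition of width max|bag| − 1 = 1, and hence tw(G) ≤ 1.

Yes; width 1.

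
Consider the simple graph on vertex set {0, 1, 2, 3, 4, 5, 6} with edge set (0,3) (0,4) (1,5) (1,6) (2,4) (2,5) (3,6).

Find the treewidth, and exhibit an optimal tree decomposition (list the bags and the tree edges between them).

Every bag has size at most 3, so the width is 3 − 1 = 2 and tw(G) ≤ 2. The edges 4–2–5–1–6–3–0–4 form a cycle, so G is not a tree and its treewidth is at least 2. Hence tw(G) = 2 exactly.

Treewidth 2.
Bags: B1 = {2, 4, 5}  B2 = {1, 4, 5}  B3 = {1, 4, 6}  B4 = {3, 4, 6}  B5 = {0, 3, 4}
Tree: B1–B2, B2–B3, B3–B4, B4–B5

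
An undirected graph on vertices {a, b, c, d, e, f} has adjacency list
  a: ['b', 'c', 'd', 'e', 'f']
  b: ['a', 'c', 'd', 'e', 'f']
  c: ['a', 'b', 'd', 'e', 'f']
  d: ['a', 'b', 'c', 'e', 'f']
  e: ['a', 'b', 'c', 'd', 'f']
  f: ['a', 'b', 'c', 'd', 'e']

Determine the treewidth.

5

A width-5 tree decomposition is:
Bags: B1 = {a, b, c, d, e, f}
Tree: (single bag)
A single bag containing all 6 vertices is trivially a valid decomposition of width 5. Conversely, {a, b, c, d, e, f} is a clique of size 6, and the vertices of any clique must share a bag in every tree decomposition; so some bag has ≥ 6 vertices and tw(G) ≥ 5. Hence tw(G) = 5 exactly.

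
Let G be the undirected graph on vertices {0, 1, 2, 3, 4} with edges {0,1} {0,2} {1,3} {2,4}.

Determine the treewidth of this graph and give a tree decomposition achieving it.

Treewidth 1.
One optimal decomposition is:
Bags: B1 = {1, 3}  B2 = {0, 1}  B3 = {0, 2}  B4 = {2, 4}
Tree: B1–B2, B2–B3, B3–B4

The largest bag has 2 vertices, giving width 1; this decomposition certifies tw(G) ≤ 1. Since G has at least one edge (e.g. 3–1), it is not an edgeless graph, so tw(G) ≥ 1. Therefore the treewidth is 1.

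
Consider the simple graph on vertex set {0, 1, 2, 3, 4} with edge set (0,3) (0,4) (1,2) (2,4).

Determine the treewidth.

1

A width-1 tree decomposition is:
Bags: B1 = {0, 3}  B2 = {0, 4}  B3 = {2, 4}  B4 = {1, 2}
Tree: B1–B2, B2–B3, B3–B4
The largest bag has 2 vertices, giving width 1; this decomposition certifies tw(G) ≤ 1. Since G has at least one edge (e.g. 3–0), it is not an edgeless graph, so tw(G) ≥ 1. Hence tw(G) = 1 exactly.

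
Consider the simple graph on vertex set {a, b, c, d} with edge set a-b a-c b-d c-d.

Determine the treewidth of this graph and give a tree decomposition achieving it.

Each bag holds 3 vertices, so the decomposition has width 2, which upper-bounds the treewidth. For the lower bound, G contains the cycle a–b–d–c–a, so G is not a forest; only forests have treewidth ≤ 1, hence tw(G) ≥ 2. Hence tw(G) = 2 exactly.

Treewidth 2.
Bags: B1 = {a, b, d}  B2 = {a, c, d}
Tree: B1–B2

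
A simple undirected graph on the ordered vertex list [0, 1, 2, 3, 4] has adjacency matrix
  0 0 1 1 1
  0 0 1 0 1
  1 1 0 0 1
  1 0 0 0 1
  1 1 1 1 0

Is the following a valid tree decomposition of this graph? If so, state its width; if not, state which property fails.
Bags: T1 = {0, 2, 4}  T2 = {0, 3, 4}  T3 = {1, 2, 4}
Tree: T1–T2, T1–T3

Vertex coverage: the bags together contain {0, 1, 2, 3, 4}, the full vertex set. Edge coverage: each edge of G has both endpoints in at least one bag. Running intersection: for every vertex, the bags containing it form a connected subtree. All three properties hold, so this is a valid tree decomposition of width max|bag| − 1 = 2, and hence tw(G) ≤ 2.

Yes; width 2.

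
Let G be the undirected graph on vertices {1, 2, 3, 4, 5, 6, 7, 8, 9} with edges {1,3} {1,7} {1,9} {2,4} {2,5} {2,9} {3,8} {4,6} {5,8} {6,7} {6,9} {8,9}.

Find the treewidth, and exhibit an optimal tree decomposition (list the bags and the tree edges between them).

Treewidth 3.
One such decomposition:
Bags: B1 = {1, 3, 7, 8}  B2 = {1, 7, 8, 9}  B3 = {6, 7, 8, 9}  B4 = {5, 6, 8, 9}  B5 = {2, 5, 6, 9}  B6 = {2, 4, 5, 6}
Tree: B1–B2, B2–B3, B3–B4, B4–B5, B5–B6

Each bag holds 4 vertices, so the decomposition has width 3, which upper-bounds the treewidth. For the lower bound: the 4 vertex sets {1,3,7}, {8}, {9}, {2,4,5,6} are disjoint, each induces a connected subgraph, and every pair is joined by at least one edge of G. Contracting each set to a single vertex therefore yields K_{4} as a minor, and since treewidth is minor-monotone, tw(G) ≥ tw(K_{4}) = 3. Hence tw(G) = 3 exactly.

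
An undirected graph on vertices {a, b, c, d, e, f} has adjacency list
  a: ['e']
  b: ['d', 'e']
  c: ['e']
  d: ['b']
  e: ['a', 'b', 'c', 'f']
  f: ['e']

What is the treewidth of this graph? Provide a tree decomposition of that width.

Every bag has size at most 2, so the width is 2 − 1 = 1 and tw(G) ≤ 1. Since G has at least one edge (e.g. e–b), it is not an edgeless graph, so tw(G) ≥ 1. The upper and lower bounds meet at 1, so that is the treewidth.

Treewidth 1.
One optimal decomposition is:
Bags: B1 = {b, e}  B2 = {b, d}  B3 = {e, f}  B4 = {c, e}  B5 = {a, e}
Tree: B1–B2, B1–B3, B1–B4, B4–B5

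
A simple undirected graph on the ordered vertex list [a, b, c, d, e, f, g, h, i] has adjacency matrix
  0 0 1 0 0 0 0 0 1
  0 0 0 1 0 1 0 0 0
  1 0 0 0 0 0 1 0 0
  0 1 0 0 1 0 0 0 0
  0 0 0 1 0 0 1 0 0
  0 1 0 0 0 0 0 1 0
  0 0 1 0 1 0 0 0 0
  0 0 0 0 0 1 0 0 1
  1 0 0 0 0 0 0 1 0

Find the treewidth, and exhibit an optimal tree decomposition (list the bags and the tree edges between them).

Treewidth 2.
One such decomposition:
Bags: B1 = {b, d, f}  B2 = {d, e, f}  B3 = {e, f, g}  B4 = {c, f, g}  B5 = {a, c, f}  B6 = {a, f, i}  B7 = {f, h, i}
Tree: B1–B2, B2–B3, B3–B4, B4–B5, B5–B6, B6–B7

Each bag holds 3 vertices, so the decomposition has width 2, which upper-bounds the treewidth. Since f–b–d–e–g–c–a–i–h–f is a cycle in G, G is not acyclic. Forests are exactly the graphs of treewidth ≤ 1, so tw(G) ≥ 2. Combining the bounds, tw(G) = 2.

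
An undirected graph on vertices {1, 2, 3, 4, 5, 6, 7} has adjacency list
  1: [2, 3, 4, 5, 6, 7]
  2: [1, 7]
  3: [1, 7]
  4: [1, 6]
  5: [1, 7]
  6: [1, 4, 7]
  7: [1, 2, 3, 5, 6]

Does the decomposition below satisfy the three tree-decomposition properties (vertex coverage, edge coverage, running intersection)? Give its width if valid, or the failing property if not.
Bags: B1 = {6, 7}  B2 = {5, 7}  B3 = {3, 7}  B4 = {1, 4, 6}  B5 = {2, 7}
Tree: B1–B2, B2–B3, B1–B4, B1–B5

No — edge (1,7) lies in no bag.

A tree decomposition must satisfy three properties: every vertex lies in some bag; for every edge, both endpoints lie together in some bag; and for every vertex, the bags containing it form a connected subtree. Here edge (1,7) lies in no bag, so the decomposition is invalid.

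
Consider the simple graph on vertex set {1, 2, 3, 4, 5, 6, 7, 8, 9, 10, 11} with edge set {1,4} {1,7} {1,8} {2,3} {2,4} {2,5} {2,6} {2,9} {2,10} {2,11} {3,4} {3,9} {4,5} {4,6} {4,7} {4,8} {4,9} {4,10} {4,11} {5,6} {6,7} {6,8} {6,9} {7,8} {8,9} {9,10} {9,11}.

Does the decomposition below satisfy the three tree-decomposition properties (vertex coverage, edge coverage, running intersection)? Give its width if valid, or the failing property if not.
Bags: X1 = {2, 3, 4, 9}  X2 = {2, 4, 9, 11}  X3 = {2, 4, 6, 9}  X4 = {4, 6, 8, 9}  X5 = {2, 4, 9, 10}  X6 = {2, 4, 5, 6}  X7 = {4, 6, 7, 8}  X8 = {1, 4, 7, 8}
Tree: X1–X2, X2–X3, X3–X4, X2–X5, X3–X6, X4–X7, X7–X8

Yes; width 3.

Every vertex of G appears in some bag (union = {1, 2, 3, 4, 5, 6, 7, 8, 9, 10, 11}); every edge is covered by a bag; and for each vertex v the set of bags containing v is connected in the bag tree. The decomposition is therefore valid. The largest bag has 4 vertices, so the width is 3.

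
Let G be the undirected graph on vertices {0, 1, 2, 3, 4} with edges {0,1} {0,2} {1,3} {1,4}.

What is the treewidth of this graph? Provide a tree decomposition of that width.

Treewidth 1.
One such decomposition:
Bags: B1 = {0, 2}  B2 = {0, 1}  B3 = {1, 4}  B4 = {1, 3}
Tree: B1–B2, B2–B3, B3–B4

Every bag has size at most 2, so the width is 2 − 1 = 1 and tw(G) ≤ 1. G has an edge, so its treewidth is at least 1. Therefore the treewidth is 1.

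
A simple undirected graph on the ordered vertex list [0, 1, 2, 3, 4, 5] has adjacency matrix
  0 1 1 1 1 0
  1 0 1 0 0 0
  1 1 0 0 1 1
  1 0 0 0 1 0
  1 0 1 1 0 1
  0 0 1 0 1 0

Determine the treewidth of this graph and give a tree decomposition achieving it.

The largest bag has 3 vertices, giving width 2; this decomposition certifies tw(G) ≤ 2. For the lower bound, the 3 vertices {0, 1, 2} are pairwise adjacent, and any tree decomposition puts a clique entirely inside one bag — forcing width ≥ 2. The upper and lower bounds meet at 2, so that is the treewidth.

Treewidth 2.
Bags: B1 = {2, 4, 5}  B2 = {0, 2, 4}  B3 = {0, 1, 2}  B4 = {0, 3, 4}
Tree: B1–B2, B2–B3, B2–B4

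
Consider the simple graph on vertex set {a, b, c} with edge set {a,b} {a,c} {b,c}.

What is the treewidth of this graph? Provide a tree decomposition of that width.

With just one bag of size 3, the width is 3 − 1 = 2, so tw(G) ≤ 2. On the other hand G contains the 3-clique {a, b, c}. A clique must lie in a single bag of any decomposition, so no decomposition can have width below 2. Hence tw(G) = 2 exactly.

Treewidth 2.
Bags: B1 = {a, b, c}
Tree: (single bag)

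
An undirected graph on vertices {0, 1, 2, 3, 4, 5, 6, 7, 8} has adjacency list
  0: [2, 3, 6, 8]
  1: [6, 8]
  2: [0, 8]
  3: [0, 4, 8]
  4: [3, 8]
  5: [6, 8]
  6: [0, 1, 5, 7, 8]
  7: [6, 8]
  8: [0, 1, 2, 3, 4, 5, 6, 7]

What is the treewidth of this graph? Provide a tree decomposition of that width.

Treewidth 2.
One such decomposition:
Bags: B1 = {0, 6, 8}  B2 = {0, 2, 8}  B3 = {5, 6, 8}  B4 = {0, 3, 8}  B5 = {1, 6, 8}  B6 = {6, 7, 8}  B7 = {3, 4, 8}
Tree: B1–B2, B1–B3, B1–B4, B3–B5, B5–B6, B4–B7

The largest bag has 3 vertices, giving width 2; this decomposition certifies tw(G) ≤ 2. For the lower bound, the 3 vertices {0, 2, 8} are pairwise adjacent, and any tree decomposition puts a clique entirely inside one bag — forcing width ≥ 2. Combining the bounds, tw(G) = 2.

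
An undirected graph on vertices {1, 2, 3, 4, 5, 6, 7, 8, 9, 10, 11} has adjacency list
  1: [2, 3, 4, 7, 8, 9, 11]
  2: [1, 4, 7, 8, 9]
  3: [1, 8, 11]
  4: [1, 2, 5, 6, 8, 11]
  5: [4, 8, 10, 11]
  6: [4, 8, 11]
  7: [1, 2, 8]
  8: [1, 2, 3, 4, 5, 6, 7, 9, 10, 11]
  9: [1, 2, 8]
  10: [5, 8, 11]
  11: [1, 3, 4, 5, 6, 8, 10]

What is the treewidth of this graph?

3

A width-3 tree decomposition is:
Bags: B1 = {4, 5, 8, 11}  B2 = {1, 4, 8, 11}  B3 = {1, 2, 4, 8}  B4 = {1, 2, 7, 8}  B5 = {4, 6, 8, 11}  B6 = {5, 8, 10, 11}  B7 = {1, 3, 8, 11}  B8 = {1, 2, 8, 9}
Tree: B1–B2, B2–B3, B3–B4, B1–B5, B1–B6, B2–B7, B4–B8
Every bag has size at most 4, so the width is 4 − 1 = 3 and tw(G) ≤ 3. On the other hand G contains the 4-clique {1, 3, 8, 11}. A clique must lie in a single bag of any decomposition, so no decomposition can have width below 3. Hence tw(G) = 3 exactly.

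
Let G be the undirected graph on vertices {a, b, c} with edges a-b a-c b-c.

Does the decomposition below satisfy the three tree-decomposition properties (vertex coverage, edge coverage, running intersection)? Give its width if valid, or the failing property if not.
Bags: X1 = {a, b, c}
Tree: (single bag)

Checking the three conditions: (i) the bags cover all of {a, b, c}; (ii) for each edge, some bag contains both endpoints; (iii) the bags containing any fixed vertex form a subtree. All hold, so the decomposition is valid with width 3 − 1 = 2.

Yes; width 2.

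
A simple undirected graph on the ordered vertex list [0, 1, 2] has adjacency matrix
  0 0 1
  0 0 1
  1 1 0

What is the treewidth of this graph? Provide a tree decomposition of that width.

Every bag has size at most 2, so the width is 2 − 1 = 1 and tw(G) ≤ 1. Since G has at least one edge (e.g. 2–1), it is not an edgeless graph, so tw(G) ≥ 1. Combining the bounds, tw(G) = 1.

Treewidth 1.
Bags: B1 = {1, 2}  B2 = {0, 2}
Tree: B1–B2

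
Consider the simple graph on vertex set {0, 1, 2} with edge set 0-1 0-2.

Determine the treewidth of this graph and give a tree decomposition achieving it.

The largest bag has 2 vertices, giving width 1; this decomposition certifies tw(G) ≤ 1. G has an edge, so its treewidth is at least 1. The upper and lower bounds meet at 1, so that is the treewidth.

Treewidth 1.
One such decomposition:
Bags: B1 = {0, 1}  B2 = {0, 2}
Tree: B1–B2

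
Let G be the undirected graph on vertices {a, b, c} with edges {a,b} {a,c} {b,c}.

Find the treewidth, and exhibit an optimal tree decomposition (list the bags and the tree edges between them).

With just one bag of size 3, the width is 3 − 1 = 2, so tw(G) ≤ 2. Conversely, {a, b, c} is a clique of size 3, and the vertices of any clique must share a bag in every tree decomposition; so some bag has ≥ 3 vertices and tw(G) ≥ 2. Hence tw(G) = 2 exactly.

Treewidth 2.
One such decomposition:
Bags: B1 = {a, b, c}
Tree: (single bag)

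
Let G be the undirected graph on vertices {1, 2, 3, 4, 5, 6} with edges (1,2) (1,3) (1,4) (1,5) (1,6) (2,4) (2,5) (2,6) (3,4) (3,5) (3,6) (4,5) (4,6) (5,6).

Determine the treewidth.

A width-4 tree decomposition is:
Bags: B1 = {1, 2, 4, 5, 6}  B2 = {1, 3, 4, 5, 6}
Tree: B1–B2
The largest bag has 5 vertices, giving width 4; this decomposition certifies tw(G) ≤ 4. On the other hand G contains the 5-clique {1, 2, 4, 5, 6}. A clique must lie in a single bag of any decomposition, so no decomposition can have width below 4. Therefore the treewidth is 4.

4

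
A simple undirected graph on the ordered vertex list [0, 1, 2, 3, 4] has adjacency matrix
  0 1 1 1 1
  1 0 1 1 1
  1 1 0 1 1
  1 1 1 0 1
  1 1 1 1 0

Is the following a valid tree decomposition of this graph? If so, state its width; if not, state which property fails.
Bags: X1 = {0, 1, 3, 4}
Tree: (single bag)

No — vertex 2 appears in no bag.

A tree decomposition must satisfy three properties: every vertex lies in some bag; for every edge, both endpoints lie together in some bag; and for every vertex, the bags containing it form a connected subtree. Here vertex 2 appears in no bag, so the decomposition is invalid.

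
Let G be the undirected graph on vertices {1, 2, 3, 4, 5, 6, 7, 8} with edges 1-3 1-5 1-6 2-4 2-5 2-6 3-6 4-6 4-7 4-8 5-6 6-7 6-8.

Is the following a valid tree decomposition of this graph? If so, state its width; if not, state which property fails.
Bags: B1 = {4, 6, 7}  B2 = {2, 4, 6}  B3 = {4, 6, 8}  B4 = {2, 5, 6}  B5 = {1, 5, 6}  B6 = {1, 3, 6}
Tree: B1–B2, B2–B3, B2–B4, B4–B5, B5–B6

Yes; width 2.

Every vertex of G appears in some bag (union = {1, 2, 3, 4, 5, 6, 7, 8}); every edge is covered by a bag; and for each vertex v the set of bags containing v is connected in the bag tree. The decomposition is therefore valid. The largest bag has 3 vertices, so the width is 2.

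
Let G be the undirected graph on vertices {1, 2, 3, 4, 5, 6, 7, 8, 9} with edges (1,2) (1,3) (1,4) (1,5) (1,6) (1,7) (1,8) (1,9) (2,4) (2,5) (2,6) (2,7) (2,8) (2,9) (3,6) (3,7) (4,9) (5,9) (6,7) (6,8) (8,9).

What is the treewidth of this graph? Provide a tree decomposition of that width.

Every bag has size at most 4, so the width is 4 − 1 = 3 and tw(G) ≤ 3. For the lower bound, the 4 vertices {1, 2, 8, 9} are pairwise adjacent, and any tree decomposition puts a clique entirely inside one bag — forcing width ≥ 3. Therefore the treewidth is 3.

Treewidth 3.
One such decomposition:
Bags: B1 = {1, 2, 6, 8}  B2 = {1, 2, 8, 9}  B3 = {1, 2, 4, 9}  B4 = {1, 2, 5, 9}  B5 = {1, 2, 6, 7}  B6 = {1, 3, 6, 7}
Tree: B1–B2, B2–B3, B3–B4, B1–B5, B5–B6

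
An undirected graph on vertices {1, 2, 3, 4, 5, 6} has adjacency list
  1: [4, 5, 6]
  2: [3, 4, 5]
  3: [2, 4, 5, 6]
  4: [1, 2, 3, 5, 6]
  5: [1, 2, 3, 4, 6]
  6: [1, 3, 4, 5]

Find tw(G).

A width-3 tree decomposition is:
Bags: B1 = {2, 3, 4, 5}  B2 = {3, 4, 5, 6}  B3 = {1, 4, 5, 6}
Tree: B1–B2, B2–B3
Every bag has size at most 4, so the width is 4 − 1 = 3 and tw(G) ≤ 3. Conversely, {1, 4, 5, 6} is a clique of size 4, and the vertices of any clique must share a bag in every tree decomposition; so some bag has ≥ 4 vertices and tw(G) ≥ 3. Hence tw(G) = 3 exactly.

3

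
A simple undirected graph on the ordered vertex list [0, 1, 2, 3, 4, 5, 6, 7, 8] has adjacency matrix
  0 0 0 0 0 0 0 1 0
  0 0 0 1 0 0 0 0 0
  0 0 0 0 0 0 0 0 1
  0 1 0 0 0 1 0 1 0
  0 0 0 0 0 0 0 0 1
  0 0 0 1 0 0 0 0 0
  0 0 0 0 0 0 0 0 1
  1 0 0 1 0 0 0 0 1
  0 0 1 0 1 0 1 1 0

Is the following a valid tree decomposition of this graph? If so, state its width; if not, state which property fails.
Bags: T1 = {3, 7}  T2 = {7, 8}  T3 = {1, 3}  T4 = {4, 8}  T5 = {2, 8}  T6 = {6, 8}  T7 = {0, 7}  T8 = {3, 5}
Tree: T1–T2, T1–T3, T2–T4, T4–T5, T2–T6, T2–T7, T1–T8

Vertex coverage: the bags together contain {0, 1, 2, 3, 4, 5, 6, 7, 8}, the full vertex set. Edge coverage: each edge of G has both endpoints in at least one bag. Running intersection: for every vertex, the bags containing it form a connected subtree. All three properties hold, so this is a valid tree decomposition of width max|bag| − 1 = 1, and hence tw(G) ≤ 1.

Yes; width 1.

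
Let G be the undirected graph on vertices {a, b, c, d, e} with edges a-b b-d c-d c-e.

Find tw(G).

1

A width-1 tree decomposition is:
Bags: B1 = {c, e}  B2 = {c, d}  B3 = {b, d}  B4 = {a, b}
Tree: B1–B2, B2–B3, B3–B4
Each bag holds 2 vertices, so the decomposition has width 1, which upper-bounds the treewidth. Any graph with an edge has treewidth ≥ 1, and G has the edge e–c. The upper and lower bounds meet at 1, so that is the treewidth.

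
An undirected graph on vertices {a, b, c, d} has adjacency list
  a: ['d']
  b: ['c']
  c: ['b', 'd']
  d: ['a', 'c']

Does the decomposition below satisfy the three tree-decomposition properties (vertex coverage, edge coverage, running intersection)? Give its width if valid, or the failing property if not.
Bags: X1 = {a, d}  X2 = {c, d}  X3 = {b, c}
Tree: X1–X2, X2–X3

Yes; width 1.

Every vertex of G appears in some bag (union = {a, b, c, d}); every edge is covered by a bag; and for each vertex v the set of bags containing v is connected in the bag tree. The decomposition is therefore valid. The largest bag has 2 vertices, so the width is 1.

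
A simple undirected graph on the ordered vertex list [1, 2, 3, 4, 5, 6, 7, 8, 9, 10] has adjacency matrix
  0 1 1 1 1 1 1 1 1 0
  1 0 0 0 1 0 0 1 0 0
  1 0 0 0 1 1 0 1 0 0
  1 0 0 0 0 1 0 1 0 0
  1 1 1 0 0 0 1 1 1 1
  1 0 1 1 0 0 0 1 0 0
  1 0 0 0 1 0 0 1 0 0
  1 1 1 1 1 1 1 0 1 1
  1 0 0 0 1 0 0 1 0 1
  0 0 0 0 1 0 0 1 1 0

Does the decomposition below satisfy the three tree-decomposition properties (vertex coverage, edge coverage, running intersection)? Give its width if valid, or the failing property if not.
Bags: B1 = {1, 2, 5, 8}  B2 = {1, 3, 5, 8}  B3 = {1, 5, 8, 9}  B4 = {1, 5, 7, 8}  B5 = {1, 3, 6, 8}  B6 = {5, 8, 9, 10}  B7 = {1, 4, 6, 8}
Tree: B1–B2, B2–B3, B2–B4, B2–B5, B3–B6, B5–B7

Checking the three conditions: (i) the bags cover all of {1, 2, 3, 4, 5, 6, 7, 8, 9, 10}; (ii) for each edge, some bag contains both endpoints; (iii) the bags containing any fixed vertex form a subtree. All hold, so the decomposition is valid with width 4 − 1 = 3.

Yes; width 3.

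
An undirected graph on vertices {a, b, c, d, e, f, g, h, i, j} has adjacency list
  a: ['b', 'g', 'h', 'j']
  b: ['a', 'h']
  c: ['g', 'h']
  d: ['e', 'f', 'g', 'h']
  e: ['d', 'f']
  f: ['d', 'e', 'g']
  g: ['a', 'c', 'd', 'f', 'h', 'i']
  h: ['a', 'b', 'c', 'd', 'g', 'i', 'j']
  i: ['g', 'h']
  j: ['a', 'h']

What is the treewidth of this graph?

A width-2 tree decomposition is:
Bags: B1 = {a, g, h}  B2 = {g, h, i}  B3 = {a, h, j}  B4 = {d, g, h}  B5 = {c, g, h}  B6 = {a, b, h}  B7 = {d, f, g}  B8 = {d, e, f}
Tree: B1–B2, B1–B3, B1–B4, B2–B5, B1–B6, B4–B7, B7–B8
Every bag has size at most 3, so the width is 3 − 1 = 2 and tw(G) ≤ 2. On the other hand G contains the 3-clique {d, e, f}. A clique must lie in a single bag of any decomposition, so no decomposition can have width below 2. The upper and lower bounds meet at 2, so that is the treewidth.

2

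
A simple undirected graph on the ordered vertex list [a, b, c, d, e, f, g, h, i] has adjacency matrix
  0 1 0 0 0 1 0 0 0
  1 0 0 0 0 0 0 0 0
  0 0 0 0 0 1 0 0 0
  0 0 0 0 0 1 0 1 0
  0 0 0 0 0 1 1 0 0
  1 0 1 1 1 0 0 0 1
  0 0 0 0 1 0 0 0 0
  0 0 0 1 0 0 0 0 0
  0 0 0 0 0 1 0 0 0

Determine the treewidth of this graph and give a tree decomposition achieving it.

Treewidth 1.
One optimal decomposition is:
Bags: B1 = {d, f}  B2 = {d, h}  B3 = {a, f}  B4 = {e, f}  B5 = {c, f}  B6 = {a, b}  B7 = {e, g}  B8 = {f, i}
Tree: B1–B2, B1–B3, B1–B4, B4–B5, B3–B6, B4–B7, B5–B8

Each bag holds 2 vertices, so the decomposition has width 1, which upper-bounds the treewidth. Any graph with an edge has treewidth ≥ 1, and G has the edge f–d. Combining the bounds, tw(G) = 1.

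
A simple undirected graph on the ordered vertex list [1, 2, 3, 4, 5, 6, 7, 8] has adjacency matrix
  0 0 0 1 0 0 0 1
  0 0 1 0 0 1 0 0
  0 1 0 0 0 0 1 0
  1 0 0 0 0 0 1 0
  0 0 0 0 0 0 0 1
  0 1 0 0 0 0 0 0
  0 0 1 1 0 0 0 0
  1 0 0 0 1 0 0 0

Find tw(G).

A width-1 tree decomposition is:
Bags: B1 = {2, 6}  B2 = {2, 3}  B3 = {3, 7}  B4 = {4, 7}  B5 = {1, 4}  B6 = {1, 8}  B7 = {5, 8}
Tree: B1–B2, B2–B3, B3–B4, B4–B5, B5–B6, B6–B7
The largest bag has 2 vertices, giving width 1; this decomposition certifies tw(G) ≤ 1. Any graph with an edge has treewidth ≥ 1, and G has the edge 6–2. The upper and lower bounds meet at 1, so that is the treewidth.

1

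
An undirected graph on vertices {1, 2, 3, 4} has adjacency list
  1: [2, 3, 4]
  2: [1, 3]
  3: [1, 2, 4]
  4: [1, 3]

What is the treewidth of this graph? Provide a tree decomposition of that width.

Every bag has size at most 3, so the width is 3 − 1 = 2 and tw(G) ≤ 2. For the lower bound, the 3 vertices {1, 2, 3} are pairwise adjacent, and any tree decomposition puts a clique entirely inside one bag — forcing width ≥ 2. The upper and lower bounds meet at 2, so that is the treewidth.

Treewidth 2.
One optimal decomposition is:
Bags: B1 = {1, 2, 3}  B2 = {1, 3, 4}
Tree: B1–B2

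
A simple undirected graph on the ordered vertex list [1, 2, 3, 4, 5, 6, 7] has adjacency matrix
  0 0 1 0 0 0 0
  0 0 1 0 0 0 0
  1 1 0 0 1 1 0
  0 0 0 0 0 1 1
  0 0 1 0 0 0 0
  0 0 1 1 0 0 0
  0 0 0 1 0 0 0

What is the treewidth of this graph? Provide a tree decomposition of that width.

Treewidth 1.
One optimal decomposition is:
Bags: B1 = {3, 6}  B2 = {2, 3}  B3 = {4, 6}  B4 = {1, 3}  B5 = {3, 5}  B6 = {4, 7}
Tree: B1–B2, B1–B3, B2–B4, B2–B5, B3–B6

Every bag has size at most 2, so the width is 2 − 1 = 1 and tw(G) ≤ 1. Any graph with an edge has treewidth ≥ 1, and G has the edge 3–6. Combining the bounds, tw(G) = 1.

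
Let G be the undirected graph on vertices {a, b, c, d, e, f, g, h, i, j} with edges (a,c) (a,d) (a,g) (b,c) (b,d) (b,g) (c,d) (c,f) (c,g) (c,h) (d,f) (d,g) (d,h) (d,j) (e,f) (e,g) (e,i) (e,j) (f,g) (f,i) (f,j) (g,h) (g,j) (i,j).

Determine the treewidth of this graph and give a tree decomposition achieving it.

Each bag holds 4 vertices, so the decomposition has width 3, which upper-bounds the treewidth. On the other hand G contains the 4-clique {d, f, g, j}. A clique must lie in a single bag of any decomposition, so no decomposition can have width below 3. Hence tw(G) = 3 exactly.

Treewidth 3.
Bags: B1 = {d, f, g, j}  B2 = {c, d, f, g}  B3 = {e, f, g, j}  B4 = {b, c, d, g}  B5 = {a, c, d, g}  B6 = {c, d, g, h}  B7 = {e, f, i, j}
Tree: B1–B2, B1–B3, B2–B4, B2–B5, B2–B6, B3–B7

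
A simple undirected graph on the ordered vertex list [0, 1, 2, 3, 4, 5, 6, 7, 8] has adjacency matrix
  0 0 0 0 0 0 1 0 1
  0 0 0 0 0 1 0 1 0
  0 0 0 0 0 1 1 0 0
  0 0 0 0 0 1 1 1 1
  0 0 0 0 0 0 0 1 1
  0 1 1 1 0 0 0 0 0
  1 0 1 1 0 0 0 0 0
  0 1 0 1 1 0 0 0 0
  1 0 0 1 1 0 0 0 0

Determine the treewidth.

A width-3 tree decomposition is:
Bags: B1 = {1, 2, 5, 7}  B2 = {2, 3, 5, 7}  B3 = {2, 3, 6, 7}  B4 = {3, 4, 6, 7}  B5 = {3, 4, 6, 8}  B6 = {0, 4, 6, 8}
Tree: B1–B2, B2–B3, B3–B4, B4–B5, B5–B6
The largest bag has 4 vertices, giving width 3; this decomposition certifies tw(G) ≤ 3. For the lower bound: the 4 vertex sets {1,2,5}, {7}, {3}, {0,4,6,8} are disjoint, each induces a connected subgraph, and every pair is joined by at least one edge of G. Contracting each set to a single vertex therefore yields K_{4} as a minor, and since treewidth is minor-monotone, tw(G) ≥ tw(K_{4}) = 3. The upper and lower bounds meet at 3, so that is the treewidth.

3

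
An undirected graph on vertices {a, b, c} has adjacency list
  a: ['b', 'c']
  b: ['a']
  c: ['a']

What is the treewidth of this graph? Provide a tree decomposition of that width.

Each bag holds 2 vertices, so the decomposition has width 1, which upper-bounds the treewidth. Since G has at least one edge (e.g. a–b), it is not an edgeless graph, so tw(G) ≥ 1. Hence tw(G) = 1 exactly.

Treewidth 1.
One such decomposition:
Bags: B1 = {a, b}  B2 = {a, c}
Tree: B1–B2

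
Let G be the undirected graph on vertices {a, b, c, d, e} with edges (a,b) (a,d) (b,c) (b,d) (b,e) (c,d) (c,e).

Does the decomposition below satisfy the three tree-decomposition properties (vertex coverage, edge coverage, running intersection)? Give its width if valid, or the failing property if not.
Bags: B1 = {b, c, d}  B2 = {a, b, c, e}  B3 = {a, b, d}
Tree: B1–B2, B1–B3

A tree decomposition must satisfy three properties: every vertex lies in some bag; for every edge, both endpoints lie together in some bag; and for every vertex, the bags containing it form a connected subtree. Here bags containing vertex a are not connected in the tree, so the decomposition is invalid.

No — bags containing vertex a are not connected in the tree.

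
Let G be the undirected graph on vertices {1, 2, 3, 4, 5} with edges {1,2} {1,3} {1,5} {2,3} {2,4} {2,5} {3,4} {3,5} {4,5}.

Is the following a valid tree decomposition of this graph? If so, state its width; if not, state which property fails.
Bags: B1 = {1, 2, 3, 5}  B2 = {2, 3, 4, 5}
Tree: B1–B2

Yes; width 3.

Vertex coverage: the bags together contain {1, 2, 3, 4, 5}, the full vertex set. Edge coverage: each edge of G has both endpoints in at least one bag. Running intersection: for every vertex, the bags containing it form a connected subtree. All three properties hold, so this is a valid tree decomposition of width max|bag| − 1 = 3, and hence tw(G) ≤ 3.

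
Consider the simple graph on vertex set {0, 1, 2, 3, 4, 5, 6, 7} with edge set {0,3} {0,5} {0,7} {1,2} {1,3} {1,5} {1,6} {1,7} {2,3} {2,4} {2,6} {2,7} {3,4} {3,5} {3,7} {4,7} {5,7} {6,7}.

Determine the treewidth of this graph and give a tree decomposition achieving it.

Each bag holds 4 vertices, so the decomposition has width 3, which upper-bounds the treewidth. Conversely, {0, 3, 5, 7} is a clique of size 4, and the vertices of any clique must share a bag in every tree decomposition; so some bag has ≥ 4 vertices and tw(G) ≥ 3. Hence tw(G) = 3 exactly.

Treewidth 3.
One such decomposition:
Bags: B1 = {1, 2, 3, 7}  B2 = {1, 3, 5, 7}  B3 = {0, 3, 5, 7}  B4 = {1, 2, 6, 7}  B5 = {2, 3, 4, 7}
Tree: B1–B2, B2–B3, B1–B4, B1–B5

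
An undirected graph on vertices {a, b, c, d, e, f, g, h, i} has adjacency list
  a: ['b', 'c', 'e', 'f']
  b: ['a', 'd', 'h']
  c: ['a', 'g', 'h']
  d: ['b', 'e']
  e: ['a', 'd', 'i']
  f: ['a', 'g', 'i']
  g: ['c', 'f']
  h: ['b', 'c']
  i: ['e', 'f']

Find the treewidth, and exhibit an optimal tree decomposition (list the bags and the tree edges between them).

Treewidth 3.
One such decomposition:
Bags: B1 = {c, f, g, i}  B2 = {a, c, f, i}  B3 = {a, c, e, i}  B4 = {a, c, e, h}  B5 = {a, b, e, h}  B6 = {b, d, e, h}
Tree: B1–B2, B2–B3, B3–B4, B4–B5, B5–B6

Every bag has size at most 4, so the width is 4 − 1 = 3 and tw(G) ≤ 3. For the lower bound: the 4 vertex sets {f,g,i}, {c}, {a}, {b,d,e,h} are disjoint, each induces a connected subgraph, and every pair is joined by at least one edge of G. Contracting each set to a single vertex therefore yields K_{4} as a minor, and since treewidth is minor-monotone, tw(G) ≥ tw(K_{4}) = 3. Combining the bounds, tw(G) = 3.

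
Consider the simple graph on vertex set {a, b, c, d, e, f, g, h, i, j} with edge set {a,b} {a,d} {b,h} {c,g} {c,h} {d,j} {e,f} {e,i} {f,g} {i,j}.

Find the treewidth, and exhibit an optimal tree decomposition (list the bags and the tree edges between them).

Every bag has size at most 3, so the width is 3 − 1 = 2 and tw(G) ≤ 2. For the lower bound, G contains the cycle c–h–b–a–d–j–i–e–f–g–c, so G is not a forest; only forests have treewidth ≤ 1, hence tw(G) ≥ 2. Combining the bounds, tw(G) = 2.

Treewidth 2.
One optimal decomposition is:
Bags: B1 = {b, c, h}  B2 = {a, b, c}  B3 = {a, c, d}  B4 = {c, d, j}  B5 = {c, i, j}  B6 = {c, e, i}  B7 = {c, e, f}  B8 = {c, f, g}
Tree: B1–B2, B2–B3, B3–B4, B4–B5, B5–B6, B6–B7, B7–B8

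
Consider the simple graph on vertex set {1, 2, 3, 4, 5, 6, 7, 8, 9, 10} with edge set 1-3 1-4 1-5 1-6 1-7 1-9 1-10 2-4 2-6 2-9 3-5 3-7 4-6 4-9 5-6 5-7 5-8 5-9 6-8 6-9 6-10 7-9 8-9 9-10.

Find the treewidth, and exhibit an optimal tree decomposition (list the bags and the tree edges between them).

Treewidth 3.
One optimal decomposition is:
Bags: B1 = {1, 4, 6, 9}  B2 = {1, 5, 6, 9}  B3 = {1, 5, 7, 9}  B4 = {2, 4, 6, 9}  B5 = {1, 6, 9, 10}  B6 = {1, 3, 5, 7}  B7 = {5, 6, 8, 9}
Tree: B1–B2, B2–B3, B1–B4, B2–B5, B3–B6, B2–B7

The largest bag has 4 vertices, giving width 3; this decomposition certifies tw(G) ≤ 3. On the other hand G contains the 4-clique {5, 6, 8, 9}. A clique must lie in a single bag of any decomposition, so no decomposition can have width below 3. Combining the bounds, tw(G) = 3.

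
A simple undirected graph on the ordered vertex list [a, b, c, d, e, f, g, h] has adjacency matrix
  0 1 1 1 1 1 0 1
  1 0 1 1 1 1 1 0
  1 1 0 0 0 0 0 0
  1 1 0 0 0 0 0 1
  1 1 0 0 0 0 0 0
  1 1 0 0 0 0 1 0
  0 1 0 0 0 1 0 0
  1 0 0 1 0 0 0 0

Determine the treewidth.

2

A width-2 tree decomposition is:
Bags: B1 = {a, b, e}  B2 = {a, b, d}  B3 = {a, b, f}  B4 = {b, f, g}  B5 = {a, d, h}  B6 = {a, b, c}
Tree: B1–B2, B1–B3, B3–B4, B2–B5, B1–B6
Every bag has size at most 3, so the width is 3 − 1 = 2 and tw(G) ≤ 2. Conversely, {a, d, h} is a clique of size 3, and the vertices of any clique must share a bag in every tree decomposition; so some bag has ≥ 3 vertices and tw(G) ≥ 2. The upper and lower bounds meet at 2, so that is the treewidth.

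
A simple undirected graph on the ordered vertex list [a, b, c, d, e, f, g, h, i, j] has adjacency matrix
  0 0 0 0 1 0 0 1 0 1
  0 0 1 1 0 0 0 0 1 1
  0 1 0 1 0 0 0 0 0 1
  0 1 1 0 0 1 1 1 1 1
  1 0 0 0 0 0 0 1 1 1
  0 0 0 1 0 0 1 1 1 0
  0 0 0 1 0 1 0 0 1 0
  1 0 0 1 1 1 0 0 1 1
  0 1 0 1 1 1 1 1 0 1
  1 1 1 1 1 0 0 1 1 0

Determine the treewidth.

3

A width-3 tree decomposition is:
Bags: B1 = {d, h, i, j}  B2 = {b, d, i, j}  B3 = {d, f, h, i}  B4 = {e, h, i, j}  B5 = {a, e, h, j}  B6 = {b, c, d, j}  B7 = {d, f, g, i}
Tree: B1–B2, B1–B3, B1–B4, B4–B5, B2–B6, B3–B7
The largest bag has 4 vertices, giving width 3; this decomposition certifies tw(G) ≤ 3. Conversely, {b, c, d, j} is a clique of size 4, and the vertices of any clique must share a bag in every tree decomposition; so some bag has ≥ 4 vertices and tw(G) ≥ 3. The upper and lower bounds meet at 3, so that is the treewidth.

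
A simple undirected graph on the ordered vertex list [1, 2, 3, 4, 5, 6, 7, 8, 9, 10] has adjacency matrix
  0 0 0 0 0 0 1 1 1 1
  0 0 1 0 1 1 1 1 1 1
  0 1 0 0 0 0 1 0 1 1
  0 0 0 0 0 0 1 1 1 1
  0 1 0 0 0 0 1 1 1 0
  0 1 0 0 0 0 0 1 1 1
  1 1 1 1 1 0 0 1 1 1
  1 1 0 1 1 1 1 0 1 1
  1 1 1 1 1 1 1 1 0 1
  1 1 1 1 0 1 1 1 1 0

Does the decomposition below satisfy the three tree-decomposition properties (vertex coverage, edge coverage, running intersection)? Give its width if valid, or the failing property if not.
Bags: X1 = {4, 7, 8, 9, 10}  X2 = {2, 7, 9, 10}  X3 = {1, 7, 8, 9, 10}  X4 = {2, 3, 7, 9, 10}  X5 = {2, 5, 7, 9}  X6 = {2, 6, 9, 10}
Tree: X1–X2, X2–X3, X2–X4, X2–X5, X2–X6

A tree decomposition must satisfy three properties: every vertex lies in some bag; for every edge, both endpoints lie together in some bag; and for every vertex, the bags containing it form a connected subtree. Here edge (8,2) lies in no bag, so the decomposition is invalid.

No — edge (8,2) lies in no bag.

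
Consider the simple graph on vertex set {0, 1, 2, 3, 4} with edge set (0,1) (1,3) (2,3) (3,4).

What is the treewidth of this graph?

1

A width-1 tree decomposition is:
Bags: B1 = {2, 3}  B2 = {1, 3}  B3 = {3, 4}  B4 = {0, 1}
Tree: B1–B2, B1–B3, B2–B4
Each bag holds 2 vertices, so the decomposition has width 1, which upper-bounds the treewidth. Any graph with an edge has treewidth ≥ 1, and G has the edge 3–2. Combining the bounds, tw(G) = 1.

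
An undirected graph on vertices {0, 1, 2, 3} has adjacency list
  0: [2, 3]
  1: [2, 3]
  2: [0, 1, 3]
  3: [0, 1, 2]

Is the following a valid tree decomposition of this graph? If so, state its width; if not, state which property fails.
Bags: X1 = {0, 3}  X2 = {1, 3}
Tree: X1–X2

No — vertex 2 appears in no bag.

A tree decomposition must satisfy three properties: every vertex lies in some bag; for every edge, both endpoints lie together in some bag; and for every vertex, the bags containing it form a connected subtree. Here vertex 2 appears in no bag, so the decomposition is invalid.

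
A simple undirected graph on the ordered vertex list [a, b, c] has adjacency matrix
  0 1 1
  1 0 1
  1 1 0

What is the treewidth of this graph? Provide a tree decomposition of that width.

Treewidth 2.
One optimal decomposition is:
Bags: B1 = {a, b, c}
Tree: (single bag)

With just one bag of size 3, the width is 3 − 1 = 2, so tw(G) ≤ 2. For the lower bound, the 3 vertices {a, b, c} are pairwise adjacent, and any tree decomposition puts a clique entirely inside one bag — forcing width ≥ 2. Therefore the treewidth is 2.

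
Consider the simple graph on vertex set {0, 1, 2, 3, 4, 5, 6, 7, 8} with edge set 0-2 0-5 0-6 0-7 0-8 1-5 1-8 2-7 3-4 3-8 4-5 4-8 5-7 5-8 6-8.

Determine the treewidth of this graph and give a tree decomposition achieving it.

Every bag has size at most 3, so the width is 3 − 1 = 2 and tw(G) ≤ 2. Conversely, {3, 4, 8} is a clique of size 3, and the vertices of any clique must share a bag in every tree decomposition; so some bag has ≥ 3 vertices and tw(G) ≥ 2. Hence tw(G) = 2 exactly.

Treewidth 2.
One optimal decomposition is:
Bags: B1 = {0, 5, 8}  B2 = {4, 5, 8}  B3 = {1, 5, 8}  B4 = {0, 5, 7}  B5 = {0, 2, 7}  B6 = {3, 4, 8}  B7 = {0, 6, 8}
Tree: B1–B2, B1–B3, B1–B4, B4–B5, B2–B6, B1–B7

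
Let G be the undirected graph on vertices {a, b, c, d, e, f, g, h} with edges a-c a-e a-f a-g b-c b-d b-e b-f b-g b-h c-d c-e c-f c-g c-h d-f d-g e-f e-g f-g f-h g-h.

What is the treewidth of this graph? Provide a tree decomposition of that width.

Treewidth 4.
Bags: B1 = {a, c, e, f, g}  B2 = {b, c, e, f, g}  B3 = {b, c, d, f, g}  B4 = {b, c, f, g, h}
Tree: B1–B2, B2–B3, B2–B4

Every bag has size at most 5, so the width is 5 − 1 = 4 and tw(G) ≤ 4. For the lower bound, the 5 vertices {a, c, e, f, g} are pairwise adjacent, and any tree decomposition puts a clique entirely inside one bag — forcing width ≥ 4. Hence tw(G) = 4 exactly.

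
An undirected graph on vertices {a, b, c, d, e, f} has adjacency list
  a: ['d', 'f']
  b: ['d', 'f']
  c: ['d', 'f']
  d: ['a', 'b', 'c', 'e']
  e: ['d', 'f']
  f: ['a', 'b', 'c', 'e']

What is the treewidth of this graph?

2

A width-2 tree decomposition is:
Bags: B1 = {c, d, f}  B2 = {a, d, f}  B3 = {d, e, f}  B4 = {b, d, f}
Tree: B1–B2, B2–B3, B3–B4
The largest bag has 3 vertices, giving width 2; this decomposition certifies tw(G) ≤ 2. For the lower bound, G contains the cycle c–d–a–f–c, so G is not a forest; only forests have treewidth ≤ 1, hence tw(G) ≥ 2. Combining the bounds, tw(G) = 2.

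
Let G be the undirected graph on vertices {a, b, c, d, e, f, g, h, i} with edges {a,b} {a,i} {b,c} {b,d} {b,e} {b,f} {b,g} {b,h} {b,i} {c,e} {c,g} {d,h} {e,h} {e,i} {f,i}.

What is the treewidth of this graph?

2

A width-2 tree decomposition is:
Bags: B1 = {b, e, h}  B2 = {b, c, e}  B3 = {b, c, g}  B4 = {b, e, i}  B5 = {a, b, i}  B6 = {b, f, i}  B7 = {b, d, h}
Tree: B1–B2, B2–B3, B2–B4, B4–B5, B4–B6, B1–B7
Every bag has size at most 3, so the width is 3 − 1 = 2 and tw(G) ≤ 2. On the other hand G contains the 3-clique {b, d, h}. A clique must lie in a single bag of any decomposition, so no decomposition can have width below 2. The upper and lower bounds meet at 2, so that is the treewidth.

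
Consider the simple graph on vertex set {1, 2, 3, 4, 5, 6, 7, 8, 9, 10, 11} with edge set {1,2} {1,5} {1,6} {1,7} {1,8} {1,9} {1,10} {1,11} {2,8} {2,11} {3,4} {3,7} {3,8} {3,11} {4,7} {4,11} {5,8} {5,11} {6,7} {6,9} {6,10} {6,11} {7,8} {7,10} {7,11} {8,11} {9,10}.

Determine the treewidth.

A width-3 tree decomposition is:
Bags: B1 = {3, 7, 8, 11}  B2 = {3, 4, 7, 11}  B3 = {1, 7, 8, 11}  B4 = {1, 6, 7, 11}  B5 = {1, 2, 8, 11}  B6 = {1, 5, 8, 11}  B7 = {1, 6, 7, 10}  B8 = {1, 6, 9, 10}
Tree: B1–B2, B1–B3, B3–B4, B3–B5, B3–B6, B4–B7, B7–B8
The largest bag has 4 vertices, giving width 3; this decomposition certifies tw(G) ≤ 3. Conversely, {1, 6, 9, 10} is a clique of size 4, and the vertices of any clique must share a bag in every tree decomposition; so some bag has ≥ 4 vertices and tw(G) ≥ 3. Therefore the treewidth is 3.

3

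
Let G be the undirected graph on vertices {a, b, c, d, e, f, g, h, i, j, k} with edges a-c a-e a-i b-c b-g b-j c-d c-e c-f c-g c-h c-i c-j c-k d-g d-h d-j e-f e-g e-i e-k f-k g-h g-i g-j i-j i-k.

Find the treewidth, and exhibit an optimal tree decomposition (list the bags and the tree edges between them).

Treewidth 3.
One such decomposition:
Bags: B1 = {c, e, g, i}  B2 = {c, g, i, j}  B3 = {c, e, i, k}  B4 = {c, e, f, k}  B5 = {c, d, g, j}  B6 = {b, c, g, j}  B7 = {c, d, g, h}  B8 = {a, c, e, i}
Tree: B1–B2, B1–B3, B3–B4, B2–B5, B5–B6, B5–B7, B3–B8

The largest bag has 4 vertices, giving width 3; this decomposition certifies tw(G) ≤ 3. For the lower bound, the 4 vertices {c, d, g, j} are pairwise adjacent, and any tree decomposition puts a clique entirely inside one bag — forcing width ≥ 3. Combining the bounds, tw(G) = 3.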